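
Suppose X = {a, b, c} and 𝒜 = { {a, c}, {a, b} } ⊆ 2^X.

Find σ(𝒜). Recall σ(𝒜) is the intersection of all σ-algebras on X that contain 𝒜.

Begin from { {}, {a, b}, {a, c}, X } (that is, 𝒜 plus ∅ and X).
Step 1 (2 new):
  {b}  = ᶜ of {a, c}
  {c}  = ᶜ of {a, b}
Step 2. New:
  {b, c}  = {c} ∪ {b}
Step 3. New:
  {a}  = ᶜ of {b, c}
Step 4: no new sets; the family is a σ-algebra.

σ(𝒜) = { {}, {a}, {b}, {c}, {a, b}, {a, c}, {b, c}, X }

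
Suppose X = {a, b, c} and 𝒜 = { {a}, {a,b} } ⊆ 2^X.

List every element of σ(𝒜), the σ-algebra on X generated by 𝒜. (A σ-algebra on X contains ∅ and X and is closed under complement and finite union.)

σ(𝒜) = { {}, {a}, {b}, {c}, {a,b}, {a,c}, {b,c}, X }

Derivation:
Initial family (4 sets): { {}, {a}, {a,b}, X }.
Step 1 (2 new):
  {c}  = ᶜ of {a,b}
  {b,c}  = ᶜ of {a}
  — 6 sets.
Step 2: +1 →
  {a,c}  = {c} ∪ {a}
  — 7 sets.
Step 3: 1 new —
  {b}  = ᶜ of {a,c}
  — 8 sets.
Step 4: stable.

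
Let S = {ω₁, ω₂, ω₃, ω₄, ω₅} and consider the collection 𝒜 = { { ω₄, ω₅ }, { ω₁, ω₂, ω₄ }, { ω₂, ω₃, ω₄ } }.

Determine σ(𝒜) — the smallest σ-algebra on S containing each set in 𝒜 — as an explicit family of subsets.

|σ(𝒜)| = 32.  σ(𝒜) = { {}, { ω₁ }, { ω₂ }, { ω₃ }, { ω₄ }, { ω₅ }, { ω₁, ω₂ }, { ω₁, ω₃ }, { ω₁, ω₄ }, { ω₁, ω₅ }, { ω₂, ω₃ }, { ω₂, ω₄ }, { ω₂, ω₅ }, { ω₃, ω₄ }, { ω₃, ω₅ }, { ω₄, ω₅ }, { ω₁, ω₂, ω₃ }, { ω₁, ω₂, ω₄ }, { ω₁, ω₂, ω₅ }, { ω₁, ω₃, ω₄ }, { ω₁, ω₃, ω₅ }, { ω₁, ω₄, ω₅ }, { ω₂, ω₃, ω₄ }, { ω₂, ω₃, ω₅ }, { ω₂, ω₄, ω₅ }, { ω₃, ω₄, ω₅ }, { ω₁, ω₂, ω₃, ω₄ }, { ω₁, ω₂, ω₃, ω₅ }, { ω₁, ω₂, ω₄, ω₅ }, { ω₁, ω₃, ω₄, ω₅ }, { ω₂, ω₃, ω₄, ω₅ }, S }

Trace:
Start: 𝒜 ∪ {∅, S} = { {}, { ω₄, ω₅ }, { ω₁, ω₂, ω₄ }, { ω₂, ω₃, ω₄ }, S }.
Iteration 1 (6 new):
  { ω₁, ω₅ }  = ᶜ of { ω₂, ω₃, ω₄ }
  { ω₃, ω₅ }  = ᶜ of { ω₁, ω₂, ω₄ }
  { ω₁, ω₂, ω₃ }  = ᶜ of { ω₄, ω₅ }
  { ω₁, ω₂, ω₃, ω₄ }  = { ω₂, ω₃, ω₄ } ∪ { ω₁, ω₂, ω₄ }
  { ω₁, ω₂, ω₄, ω₅ }  = { ω₄, ω₅ } ∪ { ω₁, ω₂, ω₄ }
  { ω₂, ω₃, ω₄, ω₅ }  = { ω₄, ω₅ } ∪ { ω₂, ω₃, ω₄ }
  — 11 sets.
Iteration 2 (7 new):
  { ω₁ }  = ᶜ of { ω₂, ω₃, ω₄, ω₅ }
  { ω₃ }  = ᶜ of { ω₁, ω₂, ω₄, ω₅ }
  { ω₅ }  = ᶜ of { ω₁, ω₂, ω₃, ω₄ }
  { ω₁, ω₃, ω₅ }  = { ω₁, ω₅ } ∪ { ω₃, ω₅ }
  { ω₁, ω₄, ω₅ }  = { ω₄, ω₅ } ∪ { ω₁, ω₅ }
  { ω₃, ω₄, ω₅ }  = { ω₄, ω₅ } ∪ { ω₃, ω₅ }
  { ω₁, ω₂, ω₃, ω₅ }  = { ω₁, ω₂, ω₃ } ∪ { ω₁, ω₅ }
  — 18 sets.
Iteration 3 adds 6:
  { ω₄ }  = ᶜ of { ω₁, ω₂, ω₃, ω₅ }
  { ω₁, ω₂ }  = ᶜ of { ω₃, ω₄, ω₅ }
  { ω₁, ω₃ }  = { ω₃ } ∪ { ω₁ }
  { ω₂, ω₃ }  = ᶜ of { ω₁, ω₄, ω₅ }
  { ω₂, ω₄ }  = ᶜ of { ω₁, ω₃, ω₅ }
  { ω₁, ω₃, ω₄, ω₅ }  = { ω₄, ω₅ } ∪ { ω₁, ω₃, ω₅ }
  — 24 sets.
Iteration 4 (7 new):
  { ω₂ }  = ᶜ of { ω₁, ω₃, ω₄, ω₅ }
  { ω₁, ω₄ }  = { ω₄ } ∪ { ω₁ }
  { ω₃, ω₄ }  = { ω₃ } ∪ { ω₄ }
  { ω₁, ω₂, ω₅ }  = { ω₁, ω₂ } ∪ { ω₅ }
  { ω₁, ω₃, ω₄ }  = { ω₁, ω₃ } ∪ { ω₄ }
  { ω₂, ω₃, ω₅ }  = { ω₅ } ∪ { ω₂, ω₃ }
  { ω₂, ω₄, ω₅ }  = ᶜ of { ω₁, ω₃ }
  — 31 sets.
Iteration 5: +1 →
  { ω₂, ω₅ }  = ᶜ of { ω₁, ω₃, ω₄ }
  — 32 sets.
Iteration 6: already closed under ᶜ and ∪.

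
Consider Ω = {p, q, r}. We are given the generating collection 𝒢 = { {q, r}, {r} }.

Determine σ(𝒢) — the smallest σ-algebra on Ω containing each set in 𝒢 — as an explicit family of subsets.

Take S₀ = 𝒢 ∪ {∅, Ω} = { ∅, {r}, {q, r}, Ω }.
Step 1 adds 2:
  {p}  = {q, r}ᶜ
  {p, q}  = {r}ᶜ
  |family| = 6
Step 2 adds 1:
  {p, r}  = {r} ∪ {p}
  |family| = 7
Step 3 adds 1:
  {q}  = {p, r}ᶜ
  |family| = 8
Step 4: closed — nothing new.

Hence σ(𝒢) has 8 members: { ∅, {p}, {q}, {r}, {p, q}, {p, r}, {q, r}, Ω }.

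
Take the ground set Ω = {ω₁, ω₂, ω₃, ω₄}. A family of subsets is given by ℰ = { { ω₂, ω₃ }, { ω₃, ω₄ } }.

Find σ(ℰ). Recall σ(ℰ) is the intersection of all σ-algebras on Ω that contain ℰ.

Take S₀ = ℰ ∪ {∅, Ω} = { ∅, { ω₂, ω₃ }, { ω₃, ω₄ }, Ω }.
Step 1: +3 →
  { ω₁, ω₂ }  = { ω₃, ω₄ }ᶜ
  { ω₁, ω₄ }  = { ω₂, ω₃ }ᶜ
  { ω₂, ω₃, ω₄ }  = { ω₃, ω₄ } ∪ { ω₂, ω₃ }
Step 2 adds 4:
  { ω₁ }  = { ω₂, ω₃, ω₄ }ᶜ
  { ω₁, ω₂, ω₃ }  = { ω₂, ω₃ } ∪ { ω₁, ω₂ }
  { ω₁, ω₂, ω₄ }  = { ω₁, ω₄ } ∪ { ω₁, ω₂ }
  { ω₁, ω₃, ω₄ }  = { ω₃, ω₄ } ∪ { ω₁, ω₄ }
Step 3. New:
  { ω₂ }  = { ω₁, ω₃, ω₄ }ᶜ
  { ω₃ }  = { ω₁, ω₂, ω₄ }ᶜ
  { ω₄ }  = { ω₁, ω₂, ω₃ }ᶜ
Step 4: +2 →
  { ω₁, ω₃ }  = { ω₃ } ∪ { ω₁ }
  { ω₂, ω₄ }  = { ω₄ } ∪ { ω₂ }
Step 5 adds nothing — fixpoint reached.

|σ(ℰ)| = 16.  σ(ℰ) = { ∅, { ω₁ }, { ω₂ }, { ω₃ }, { ω₄ }, { ω₁, ω₂ }, { ω₁, ω₃ }, { ω₁, ω₄ }, { ω₂, ω₃ }, { ω₂, ω₄ }, { ω₃, ω₄ }, { ω₁, ω₂, ω₃ }, { ω₁, ω₂, ω₄ }, { ω₁, ω₃, ω₄ }, { ω₂, ω₃, ω₄ }, Ω }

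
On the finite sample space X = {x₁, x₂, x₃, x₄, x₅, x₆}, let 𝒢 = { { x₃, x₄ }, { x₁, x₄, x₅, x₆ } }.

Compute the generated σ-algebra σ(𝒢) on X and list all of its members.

Start: 𝒢 ∪ {∅, X} = { {  }, { x₃, x₄ }, { x₁, x₄, x₅, x₆ }, X }.
Step 1: 3 new —
  { x₂, x₃ }  = { x₁, x₄, x₅, x₆ }ᶜ
  { x₁, x₂, x₅, x₆ }  = { x₃, x₄ }ᶜ
  { x₁, x₃, x₄, x₅, x₆ }  = { x₁, x₄, x₅, x₆ } ∪ { x₃, x₄ }
  (now 7)
Step 2: 4 new —
  { x₂ }  = { x₁, x₃, x₄, x₅, x₆ }ᶜ
  { x₂, x₃, x₄ }  = { x₃, x₄ } ∪ { x₂, x₃ }
  { x₁, x₂, x₃, x₅, x₆ }  = { x₂, x₃ } ∪ { x₁, x₂, x₅, x₆ }
  { x₁, x₂, x₄, x₅, x₆ }  = { x₁, x₄, x₅, x₆ } ∪ { x₁, x₂, x₅, x₆ }
  (now 11)
Step 3 adds 3:
  { x₃ }  = { x₁, x₂, x₄, x₅, x₆ }ᶜ
  { x₄ }  = { x₁, x₂, x₃, x₅, x₆ }ᶜ
  { x₁, x₅, x₆ }  = { x₂, x₃, x₄ }ᶜ
  (now 14)
Step 4 (2 new):
  { x₂, x₄ }  = { x₄ } ∪ { x₂ }
  { x₁, x₃, x₅, x₆ }  = { x₃ } ∪ { x₁, x₅, x₆ }
  (now 16)
Step 5 adds nothing — fixpoint reached.

|σ(𝒢)| = 16.  σ(𝒢) = { {  }, { x₂ }, { x₃ }, { x₄ }, { x₂, x₃ }, { x₂, x₄ }, { x₃, x₄ }, { x₁, x₅, x₆ }, { x₂, x₃, x₄ }, { x₁, x₂, x₅, x₆ }, { x₁, x₃, x₅, x₆ }, { x₁, x₄, x₅, x₆ }, { x₁, x₂, x₃, x₅, x₆ }, { x₁, x₂, x₄, x₅, x₆ }, { x₁, x₃, x₄, x₅, x₆ }, X }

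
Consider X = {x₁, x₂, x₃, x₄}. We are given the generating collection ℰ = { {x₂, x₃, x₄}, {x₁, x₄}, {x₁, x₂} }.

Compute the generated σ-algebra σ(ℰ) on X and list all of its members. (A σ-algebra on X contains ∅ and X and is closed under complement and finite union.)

Take S₀ = ℰ ∪ {∅, X} = { {}, {x₁, x₂}, {x₁, x₄}, {x₂, x₃, x₄}, X }.
Round 1 adds 4:
  {x₁}  = complement {x₂, x₃, x₄}
  {x₂, x₃}  = complement {x₁, x₄}
  {x₃, x₄}  = complement {x₁, x₂}
  {x₁, x₂, x₄}  = {x₁, x₄} ∪ {x₁, x₂}
  [9 total]
Round 2 adds 3:
  {x₃}  = complement {x₁, x₂, x₄}
  {x₁, x₂, x₃}  = {x₁, x₂} ∪ {x₂, x₃}
  {x₁, x₃, x₄}  = {x₃, x₄} ∪ {x₁, x₄}
  [12 total]
Round 3 (3 new):
  {x₂}  = complement {x₁, x₃, x₄}
  {x₄}  = complement {x₁, x₂, x₃}
  {x₁, x₃}  = {x₃} ∪ {x₁}
  [15 total]
Round 4. New:
  {x₂, x₄}  = complement {x₁, x₃}
  [16 total]
Round 5 adds nothing — fixpoint reached.

|σ(ℰ)| = 16.  σ(ℰ) = { {}, {x₁}, {x₂}, {x₃}, {x₄}, {x₁, x₂}, {x₁, x₃}, {x₁, x₄}, {x₂, x₃}, {x₂, x₄}, {x₃, x₄}, {x₁, x₂, x₃}, {x₁, x₂, x₄}, {x₁, x₃, x₄}, {x₂, x₃, x₄}, X }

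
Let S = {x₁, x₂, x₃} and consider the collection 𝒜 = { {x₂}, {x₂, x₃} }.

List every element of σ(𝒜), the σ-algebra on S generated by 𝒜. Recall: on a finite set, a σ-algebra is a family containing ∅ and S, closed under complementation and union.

Start: 𝒜 ∪ {∅, S} = { ∅, {x₂}, {x₂, x₃}, S }.
Pass 1: +2 →
  {x₁}  = ᶜ of {x₂, x₃}
  {x₁, x₃}  = ᶜ of {x₂}
Pass 2 adds 1:
  {x₁, x₂}  = {x₂} ∪ {x₁}
Pass 3 (1 new):
  {x₃}  = ᶜ of {x₁, x₂}
Pass 4: no new sets; the family is a σ-algebra.

|σ(𝒜)| = 8.  σ(𝒜) = { ∅, {x₁}, {x₂}, {x₃}, {x₁, x₂}, {x₁, x₃}, {x₂, x₃}, S }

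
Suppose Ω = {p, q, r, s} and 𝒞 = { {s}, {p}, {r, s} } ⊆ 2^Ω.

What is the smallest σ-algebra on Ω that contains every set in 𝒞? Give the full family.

|σ(𝒞)| = 16.  σ(𝒞) = { {}, {p}, {q}, {r}, {s}, {p, q}, {p, r}, {p, s}, {q, r}, {q, s}, {r, s}, {p, q, r}, {p, q, s}, {p, r, s}, {q, r, s}, Ω }

Trace:
Seed the family with 𝒞 together with ∅ and Ω: { {}, {p}, {s}, {r, s}, Ω }.
Round 1 (5 new):
  {p, q}  = complement {r, s}
  {p, s}  = {s} ∪ {p}
  {p, q, r}  = complement {s}
  {p, r, s}  = {r, s} ∪ {p}
  {q, r, s}  = complement {p}
Round 2: +3 →
  {q}  = complement {p, r, s}
  {q, r}  = complement {p, s}
  {p, q, s}  = {p, q} ∪ {p, s}
Round 3 adds 2:
  {r}  = complement {p, q, s}
  {q, s}  = {s} ∪ {q}
Round 4 (1 new):
  {p, r}  = complement {q, s}
Round 5: already closed under ᶜ and ∪.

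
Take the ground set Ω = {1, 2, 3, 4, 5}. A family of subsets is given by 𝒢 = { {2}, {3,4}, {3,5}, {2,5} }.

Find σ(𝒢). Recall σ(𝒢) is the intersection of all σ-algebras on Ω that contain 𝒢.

Seed the family with 𝒢 together with ∅ and Ω: { {}, {2}, {2,5}, {3,4}, {3,5}, Ω }.
Step 1 (8 new):
  {1,2,4}  = Ω∖{3,5}
  {1,2,5}  = Ω∖{3,4}
  {1,3,4}  = Ω∖{2,5}
  {2,3,4}  = {3,4} ∪ {2}
  {2,3,5}  = {2,5} ∪ {3,5}
  {3,4,5}  = {3,4} ∪ {3,5}
  {1,3,4,5}  = Ω∖{2}
  {2,3,4,5}  = {2,5} ∪ {3,4}
  [14 total]
Step 2 (7 new):
  {1}  = Ω∖{2,3,4,5}
  {1,2}  = Ω∖{3,4,5}
  {1,4}  = Ω∖{2,3,5}
  {1,5}  = Ω∖{2,3,4}
  {1,2,3,4}  = {3,4} ∪ {1,2,4}
  {1,2,3,5}  = {1,2,5} ∪ {2,3,5}
  {1,2,4,5}  = {2,5} ∪ {1,2,4}
  [21 total]
Step 3: +5 →
  {3}  = Ω∖{1,2,4,5}
  {4}  = Ω∖{1,2,3,5}
  {5}  = Ω∖{1,2,3,4}
  {1,3,5}  = {1,5} ∪ {3,5}
  {1,4,5}  = {1,4} ∪ {1,5}
  [26 total]
Step 4: 6 new —
  {1,3}  = {3} ∪ {1}
  {2,3}  = Ω∖{1,4,5}
  {2,4}  = Ω∖{1,3,5}
  {4,5}  = {5} ∪ {4}
  {1,2,3}  = {1,2} ∪ {3}
  {2,4,5}  = {2,5} ∪ {4}
  [32 total]
Step 5: closed — nothing new.

Therefore σ(𝒢) = { {}, {1}, {2}, {3}, {4}, {5}, {1,2}, {1,3}, {1,4}, {1,5}, {2,3}, {2,4}, {2,5}, {3,4}, {3,5}, {4,5}, {1,2,3}, {1,2,4}, {1,2,5}, {1,3,4}, {1,3,5}, {1,4,5}, {2,3,4}, {2,3,5}, {2,4,5}, {3,4,5}, {1,2,3,4}, {1,2,3,5}, {1,2,4,5}, {1,3,4,5}, {2,3,4,5}, Ω } (|σ(𝒢)| = 32).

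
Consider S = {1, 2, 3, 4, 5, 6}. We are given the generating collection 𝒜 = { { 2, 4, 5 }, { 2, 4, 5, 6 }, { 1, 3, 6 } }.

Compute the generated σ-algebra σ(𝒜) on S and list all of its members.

σ(𝒜) (8 sets): { {  }, { 6 }, { 1, 3 }, { 1, 3, 6 }, { 2, 4, 5 }, { 2, 4, 5, 6 }, { 1, 2, 3, 4, 5 }, S }

Check:
Begin from { {  }, { 1, 3, 6 }, { 2, 4, 5 }, { 2, 4, 5, 6 }, S } (that is, 𝒜 plus ∅ and S).
Round 1 (1 new):
  { 1, 3 }  = S∖{ 2, 4, 5, 6 }
  |family| = 6
Round 2: +1 →
  { 1, 2, 3, 4, 5 }  = { 2, 4, 5 } ∪ { 1, 3 }
  |family| = 7
Round 3 (1 new):
  { 6 }  = S∖{ 1, 2, 3, 4, 5 }
  |family| = 8
Round 4: closed — nothing new.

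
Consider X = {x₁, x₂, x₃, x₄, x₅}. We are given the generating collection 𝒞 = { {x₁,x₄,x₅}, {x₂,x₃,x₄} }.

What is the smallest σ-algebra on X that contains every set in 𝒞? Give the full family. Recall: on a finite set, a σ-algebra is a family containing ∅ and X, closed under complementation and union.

σ(𝒞) = { {}, {x₄}, {x₁,x₅}, {x₂,x₃}, {x₁,x₄,x₅}, {x₂,x₃,x₄}, {x₁,x₂,x₃,x₅}, X }

Derivation:
Take S₀ = 𝒞 ∪ {∅, X} = { {}, {x₁,x₄,x₅}, {x₂,x₃,x₄}, X }.
Step 1: +2 →
  {x₁,x₅}  = {x₂,x₃,x₄}ᶜ
  {x₂,x₃}  = {x₁,x₄,x₅}ᶜ
  (now 6)
Step 2. New:
  {x₁,x₂,x₃,x₅}  = {x₂,x₃} ∪ {x₁,x₅}
  (now 7)
Step 3 adds 1:
  {x₄}  = {x₁,x₂,x₃,x₅}ᶜ
  (now 8)
Step 4: no new sets; the family is a σ-algebra.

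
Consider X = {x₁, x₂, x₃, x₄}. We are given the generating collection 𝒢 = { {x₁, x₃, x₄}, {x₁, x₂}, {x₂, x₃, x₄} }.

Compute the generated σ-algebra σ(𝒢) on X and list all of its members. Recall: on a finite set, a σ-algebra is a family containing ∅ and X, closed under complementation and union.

Initial family (5 sets): { ∅, {x₁, x₂}, {x₁, x₃, x₄}, {x₂, x₃, x₄}, X }.
Step 1: 3 new —
  {x₁}  = {x₂, x₃, x₄}ᶜ
  {x₂}  = {x₁, x₃, x₄}ᶜ
  {x₃, x₄}  = {x₁, x₂}ᶜ
  (now 8)
After Step 2 the family is unchanged; done.

|σ(𝒢)| = 8.  σ(𝒢) = { ∅, {x₁}, {x₂}, {x₁, x₂}, {x₃, x₄}, {x₁, x₃, x₄}, {x₂, x₃, x₄}, X }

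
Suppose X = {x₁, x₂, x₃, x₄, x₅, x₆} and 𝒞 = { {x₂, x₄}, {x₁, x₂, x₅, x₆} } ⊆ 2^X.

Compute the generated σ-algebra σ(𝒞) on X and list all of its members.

Initial family (4 sets): { {}, {x₂, x₄}, {x₁, x₂, x₅, x₆}, X }.
Round 1 (3 new):
  {x₃, x₄}  = ᶜ of {x₁, x₂, x₅, x₆}
  {x₁, x₃, x₅, x₆}  = ᶜ of {x₂, x₄}
  {x₁, x₂, x₄, x₅, x₆}  = {x₂, x₄} ∪ {x₁, x₂, x₅, x₆}
Round 2: 4 new —
  {x₃}  = ᶜ of {x₁, x₂, x₄, x₅, x₆}
  {x₂, x₃, x₄}  = {x₃, x₄} ∪ {x₂, x₄}
  {x₁, x₂, x₃, x₅, x₆}  = {x₁, x₃, x₅, x₆} ∪ {x₁, x₂, x₅, x₆}
  {x₁, x₃, x₄, x₅, x₆}  = {x₁, x₃, x₅, x₆} ∪ {x₃, x₄}
Round 3. New:
  {x₂}  = ᶜ of {x₁, x₃, x₄, x₅, x₆}
  {x₄}  = ᶜ of {x₁, x₂, x₃, x₅, x₆}
  {x₁, x₅, x₆}  = ᶜ of {x₂, x₃, x₄}
Round 4. New:
  {x₂, x₃}  = {x₃} ∪ {x₂}
  {x₁, x₄, x₅, x₆}  = {x₁, x₅, x₆} ∪ {x₄}
Round 5: already closed under ᶜ and ∪.

Therefore σ(𝒞) = { {}, {x₂}, {x₃}, {x₄}, {x₂, x₃}, {x₂, x₄}, {x₃, x₄}, {x₁, x₅, x₆}, {x₂, x₃, x₄}, {x₁, x₂, x₅, x₆}, {x₁, x₃, x₅, x₆}, {x₁, x₄, x₅, x₆}, {x₁, x₂, x₃, x₅, x₆}, {x₁, x₂, x₄, x₅, x₆}, {x₁, x₃, x₄, x₅, x₆}, X } (|σ(𝒞)| = 16).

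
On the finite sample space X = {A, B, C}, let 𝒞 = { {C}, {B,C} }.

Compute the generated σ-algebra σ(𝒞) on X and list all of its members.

Take S₀ = 𝒞 ∪ {∅, X} = { {}, {C}, {B,C}, X }.
Pass 1 adds 2:
  {A}  = ᶜ of {B,C}
  {A,B}  = ᶜ of {C}
  (now 6)
Pass 2: +1 →
  {A,C}  = {C} ∪ {A}
  (now 7)
Pass 3 adds 1:
  {B}  = ᶜ of {A,C}
  (now 8)
Pass 4: closed — nothing new.

σ(𝒞) = { {}, {A}, {B}, {C}, {A,B}, {A,C}, {B,C}, X }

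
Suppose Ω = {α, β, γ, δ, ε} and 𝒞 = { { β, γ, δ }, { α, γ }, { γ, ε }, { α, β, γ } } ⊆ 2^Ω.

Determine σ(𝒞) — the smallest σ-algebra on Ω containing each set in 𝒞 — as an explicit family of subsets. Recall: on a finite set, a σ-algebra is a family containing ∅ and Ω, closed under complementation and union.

Begin from { {  }, { α, γ }, { γ, ε }, { α, β, γ }, { β, γ, δ }, Ω } (that is, 𝒞 plus ∅ and Ω).
Step 1. New:
  { α, ε }  = Ω∖{ β, γ, δ }
  { δ, ε }  = Ω∖{ α, β, γ }
  { α, β, δ }  = Ω∖{ γ, ε }
  { α, γ, ε }  = { α, γ } ∪ { γ, ε }
  { β, δ, ε }  = Ω∖{ α, γ }
  { α, β, γ, δ }  = { β, γ, δ } ∪ { α, β, γ }
  { α, β, γ, ε }  = { α, β, γ } ∪ { γ, ε }
  { β, γ, δ, ε }  = { β, γ, δ } ∪ { γ, ε }
Step 2: 8 new —
  { α }  = Ω∖{ β, γ, δ, ε }
  { δ }  = Ω∖{ α, β, γ, ε }
  { ε }  = Ω∖{ α, β, γ, δ }
  { β, δ }  = Ω∖{ α, γ, ε }
  { α, δ, ε }  = { δ, ε } ∪ { α, ε }
  { γ, δ, ε }  = { δ, ε } ∪ { γ, ε }
  { α, β, δ, ε }  = { α, β, δ } ∪ { δ, ε }
  { α, γ, δ, ε }  = { α, γ, ε } ∪ { δ, ε }
Step 3 (6 new):
  { β }  = Ω∖{ α, γ, δ, ε }
  { γ }  = Ω∖{ α, β, δ, ε }
  { α, β }  = Ω∖{ γ, δ, ε }
  { α, δ }  = { δ } ∪ { α }
  { β, γ }  = Ω∖{ α, δ, ε }
  { α, γ, δ }  = { α, γ } ∪ { δ }
Step 4: +4 →
  { β, ε }  = Ω∖{ α, γ, δ }
  { γ, δ }  = { γ } ∪ { δ }
  { α, β, ε }  = { α, β } ∪ { ε }
  { β, γ, ε }  = Ω∖{ α, δ }
After Step 5 the family is unchanged; done.

σ(𝒞) = { {  }, { α }, { β }, { γ }, { δ }, { ε }, { α, β }, { α, γ }, { α, δ }, { α, ε }, { β, γ }, { β, δ }, { β, ε }, { γ, δ }, { γ, ε }, { δ, ε }, { α, β, γ }, { α, β, δ }, { α, β, ε }, { α, γ, δ }, { α, γ, ε }, { α, δ, ε }, { β, γ, δ }, { β, γ, ε }, { β, δ, ε }, { γ, δ, ε }, { α, β, γ, δ }, { α, β, γ, ε }, { α, β, δ, ε }, { α, γ, δ, ε }, { β, γ, δ, ε }, Ω }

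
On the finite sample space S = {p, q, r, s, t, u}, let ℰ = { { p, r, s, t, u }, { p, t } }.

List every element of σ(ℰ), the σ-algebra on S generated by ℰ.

Begin from { {  }, { p, t }, { p, r, s, t, u }, S } (that is, ℰ plus ∅ and S).
Step 1 adds 2:
  { q }  = ᶜ of { p, r, s, t, u }
  { q, r, s, u }  = ᶜ of { p, t }
  |family| = 6
Step 2: +1 →
  { p, q, t }  = { p, t } ∪ { q }
  |family| = 7
Step 3 (1 new):
  { r, s, u }  = ᶜ of { p, q, t }
  |family| = 8
Step 4: stable.

σ(ℰ) = { {  }, { q }, { p, t }, { p, q, t }, { r, s, u }, { q, r, s, u }, { p, r, s, t, u }, S }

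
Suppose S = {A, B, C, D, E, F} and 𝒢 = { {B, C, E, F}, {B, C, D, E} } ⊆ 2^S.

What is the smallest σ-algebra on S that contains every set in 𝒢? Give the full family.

Take S₀ = 𝒢 ∪ {∅, S} = { {}, {B, C, D, E}, {B, C, E, F}, S }.
Pass 1. New:
  {A, D}  = ᶜ of {B, C, E, F}
  {A, F}  = ᶜ of {B, C, D, E}
  {B, C, D, E, F}  = {B, C, E, F} ∪ {B, C, D, E}
Pass 2. New:
  {A}  = ᶜ of {B, C, D, E, F}
  {A, D, F}  = {A, D} ∪ {A, F}
  {A, B, C, D, E}  = {A, D} ∪ {B, C, D, E}
  {A, B, C, E, F}  = {A, F} ∪ {B, C, E, F}
Pass 3. New:
  {D}  = ᶜ of {A, B, C, E, F}
  {F}  = ᶜ of {A, B, C, D, E}
  {B, C, E}  = ᶜ of {A, D, F}
Pass 4: 2 new —
  {D, F}  = {D} ∪ {F}
  {A, B, C, E}  = {B, C, E} ∪ {A}
Pass 5 adds nothing — fixpoint reached.

Hence σ(𝒢) has 16 members: { {}, {A}, {D}, {F}, {A, D}, {A, F}, {D, F}, {A, D, F}, {B, C, E}, {A, B, C, E}, {B, C, D, E}, {B, C, E, F}, {A, B, C, D, E}, {A, B, C, E, F}, {B, C, D, E, F}, S }.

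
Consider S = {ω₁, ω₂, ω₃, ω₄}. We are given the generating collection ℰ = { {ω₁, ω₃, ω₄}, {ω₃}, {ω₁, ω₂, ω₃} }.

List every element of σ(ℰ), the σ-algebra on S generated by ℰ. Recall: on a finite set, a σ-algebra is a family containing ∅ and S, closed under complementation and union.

σ(ℰ) (16 sets): { {}, {ω₁}, {ω₂}, {ω₃}, {ω₄}, {ω₁, ω₂}, {ω₁, ω₃}, {ω₁, ω₄}, {ω₂, ω₃}, {ω₂, ω₄}, {ω₃, ω₄}, {ω₁, ω₂, ω₃}, {ω₁, ω₂, ω₄}, {ω₁, ω₃, ω₄}, {ω₂, ω₃, ω₄}, S }

Derivation:
Take S₀ = ℰ ∪ {∅, S} = { {}, {ω₃}, {ω₁, ω₂, ω₃}, {ω₁, ω₃, ω₄}, S }.
Round 1. New:
  {ω₂}  = complement {ω₁, ω₃, ω₄}
  {ω₄}  = complement {ω₁, ω₂, ω₃}
  {ω₁, ω₂, ω₄}  = complement {ω₃}
Round 2 (3 new):
  {ω₂, ω₃}  = {ω₃} ∪ {ω₂}
  {ω₂, ω₄}  = {ω₄} ∪ {ω₂}
  {ω₃, ω₄}  = {ω₄} ∪ {ω₃}
Round 3 adds 4:
  {ω₁, ω₂}  = complement {ω₃, ω₄}
  {ω₁, ω₃}  = complement {ω₂, ω₄}
  {ω₁, ω₄}  = complement {ω₂, ω₃}
  {ω₂, ω₃, ω₄}  = {ω₃} ∪ {ω₂, ω₄}
Round 4: +1 →
  {ω₁}  = complement {ω₂, ω₃, ω₄}
After Round 5 the family is unchanged; done.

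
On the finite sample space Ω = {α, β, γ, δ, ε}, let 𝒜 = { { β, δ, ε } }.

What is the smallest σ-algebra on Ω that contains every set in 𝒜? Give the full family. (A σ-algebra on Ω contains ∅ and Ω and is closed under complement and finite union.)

Seed the family with 𝒜 together with ∅ and Ω: { {  }, { β, δ, ε }, Ω }.
Round 1. New:
  { α, γ }  = Ω∖{ β, δ, ε }
  — 4 sets.
Round 2: closed — nothing new.

|σ(𝒜)| = 4.  σ(𝒜) = { {  }, { α, γ }, { β, δ, ε }, Ω }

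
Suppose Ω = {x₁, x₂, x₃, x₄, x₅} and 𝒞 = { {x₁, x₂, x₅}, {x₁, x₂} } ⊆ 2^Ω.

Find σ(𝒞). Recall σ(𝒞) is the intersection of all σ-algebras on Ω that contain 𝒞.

Initial family (4 sets): { {}, {x₁, x₂}, {x₁, x₂, x₅}, Ω }.
Round 1: +2 →
  {x₃, x₄}  = {x₁, x₂, x₅}ᶜ
  {x₃, x₄, x₅}  = {x₁, x₂}ᶜ
  [6 total]
Round 2: +1 →
  {x₁, x₂, x₃, x₄}  = {x₃, x₄} ∪ {x₁, x₂}
  [7 total]
Round 3: 1 new —
  {x₅}  = {x₁, x₂, x₃, x₄}ᶜ
  [8 total]
Round 4 adds nothing — fixpoint reached.

σ(𝒞) = { {}, {x₅}, {x₁, x₂}, {x₃, x₄}, {x₁, x₂, x₅}, {x₃, x₄, x₅}, {x₁, x₂, x₃, x₄}, Ω }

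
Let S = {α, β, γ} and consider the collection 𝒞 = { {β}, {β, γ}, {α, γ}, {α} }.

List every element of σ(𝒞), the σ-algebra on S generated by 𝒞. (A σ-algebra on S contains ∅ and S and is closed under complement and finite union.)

Start: 𝒞 ∪ {∅, S} = { {}, {α}, {β}, {α, γ}, {β, γ}, S }.
Iteration 1: 1 new —
  {α, β}  = {β} ∪ {α}
  (now 7)
Iteration 2 adds 1:
  {γ}  = {α, β}ᶜ
  (now 8)
Iteration 3: no new sets; the family is a σ-algebra.

Hence σ(𝒞) has 8 members: { {}, {α}, {β}, {γ}, {α, β}, {α, γ}, {β, γ}, S }.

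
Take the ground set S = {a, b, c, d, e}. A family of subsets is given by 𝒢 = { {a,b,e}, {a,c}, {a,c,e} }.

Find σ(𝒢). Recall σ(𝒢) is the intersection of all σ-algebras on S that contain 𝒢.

Initial family (5 sets): { {}, {a,c}, {a,b,e}, {a,c,e}, S }.
Iteration 1 adds 4:
  {b,d}  = S∖{a,c,e}
  {c,d}  = S∖{a,b,e}
  {b,d,e}  = S∖{a,c}
  {a,b,c,e}  = {a,b,e} ∪ {a,c}
  |family| = 9
Iteration 2. New:
  {d}  = S∖{a,b,c,e}
  {a,c,d}  = {c,d} ∪ {a,c}
  {b,c,d}  = {c,d} ∪ {b,d}
  {a,b,c,d}  = {a,c} ∪ {b,d}
  {a,b,d,e}  = {a,b,e} ∪ {b,d}
  {a,c,d,e}  = {c,d} ∪ {a,c,e}
  {b,c,d,e}  = {c,d} ∪ {b,d,e}
  |family| = 16
Iteration 3 adds 6:
  {a}  = S∖{b,c,d,e}
  {b}  = S∖{a,c,d,e}
  {c}  = S∖{a,b,d,e}
  {e}  = S∖{a,b,c,d}
  {a,e}  = S∖{b,c,d}
  {b,e}  = S∖{a,c,d}
  |family| = 22
Iteration 4 adds 10:
  {a,b}  = {b} ∪ {a}
  {a,d}  = {d} ∪ {a}
  {b,c}  = {b} ∪ {c}
  {c,e}  = {e} ∪ {c}
  {d,e}  = {e} ∪ {d}
  {a,b,c}  = {b} ∪ {a,c}
  {a,b,d}  = {b,d} ∪ {a}
  {a,d,e}  = {a,e} ∪ {d}
  {b,c,e}  = {b,e} ∪ {c}
  {c,d,e}  = {c,d} ∪ {e}
  |family| = 32
Iteration 5: already closed under ᶜ and ∪.

Therefore σ(𝒢) = { {}, {a}, {b}, {c}, {d}, {e}, {a,b}, {a,c}, {a,d}, {a,e}, {b,c}, {b,d}, {b,e}, {c,d}, {c,e}, {d,e}, {a,b,c}, {a,b,d}, {a,b,e}, {a,c,d}, {a,c,e}, {a,d,e}, {b,c,d}, {b,c,e}, {b,d,e}, {c,d,e}, {a,b,c,d}, {a,b,c,e}, {a,b,d,e}, {a,c,d,e}, {b,c,d,e}, S } (|σ(𝒢)| = 32).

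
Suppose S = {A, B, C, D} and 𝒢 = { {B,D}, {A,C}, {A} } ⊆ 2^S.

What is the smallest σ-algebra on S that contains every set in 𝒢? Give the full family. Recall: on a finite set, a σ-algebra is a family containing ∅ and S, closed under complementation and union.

σ(𝒢) (8 sets): { {}, {A}, {C}, {A,C}, {B,D}, {A,B,D}, {B,C,D}, S }

Trace:
Start: 𝒢 ∪ {∅, S} = { {}, {A}, {A,C}, {B,D}, S }.
Pass 1 (2 new):
  {A,B,D}  = {B,D} ∪ {A}
  {B,C,D}  = {A}ᶜ
  (now 7)
Pass 2 adds 1:
  {C}  = {A,B,D}ᶜ
  (now 8)
After Pass 3 the family is unchanged; done.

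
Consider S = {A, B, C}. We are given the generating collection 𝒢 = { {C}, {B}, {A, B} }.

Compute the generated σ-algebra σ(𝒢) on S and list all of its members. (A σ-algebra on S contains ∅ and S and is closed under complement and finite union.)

Start: 𝒢 ∪ {∅, S} = { ∅, {B}, {C}, {A, B}, S }.
Step 1 (2 new):
  {A, C}  = complement {B}
  {B, C}  = {C} ∪ {B}
  (now 7)
Step 2: +1 →
  {A}  = complement {B, C}
  (now 8)
Step 3: no new sets; the family is a σ-algebra.

|σ(𝒢)| = 8.  σ(𝒢) = { ∅, {A}, {B}, {C}, {A, B}, {A, C}, {B, C}, S }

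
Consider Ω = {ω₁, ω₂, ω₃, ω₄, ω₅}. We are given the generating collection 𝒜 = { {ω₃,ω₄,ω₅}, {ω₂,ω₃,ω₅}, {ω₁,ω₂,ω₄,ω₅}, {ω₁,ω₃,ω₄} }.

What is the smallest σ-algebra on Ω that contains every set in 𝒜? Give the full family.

Take S₀ = 𝒜 ∪ {∅, Ω} = { {}, {ω₁,ω₃,ω₄}, {ω₂,ω₃,ω₅}, {ω₃,ω₄,ω₅}, {ω₁,ω₂,ω₄,ω₅}, Ω }.
Step 1: 6 new —
  {ω₃}  = ᶜ of {ω₁,ω₂,ω₄,ω₅}
  {ω₁,ω₂}  = ᶜ of {ω₃,ω₄,ω₅}
  {ω₁,ω₄}  = ᶜ of {ω₂,ω₃,ω₅}
  {ω₂,ω₅}  = ᶜ of {ω₁,ω₃,ω₄}
  {ω₁,ω₃,ω₄,ω₅}  = {ω₃,ω₄,ω₅} ∪ {ω₁,ω₃,ω₄}
  {ω₂,ω₃,ω₄,ω₅}  = {ω₃,ω₄,ω₅} ∪ {ω₂,ω₃,ω₅}
  (now 12)
Step 2: 7 new —
  {ω₁}  = ᶜ of {ω₂,ω₃,ω₄,ω₅}
  {ω₂}  = ᶜ of {ω₁,ω₃,ω₄,ω₅}
  {ω₁,ω₂,ω₃}  = {ω₁,ω₂} ∪ {ω₃}
  {ω₁,ω₂,ω₄}  = {ω₁,ω₂} ∪ {ω₁,ω₄}
  {ω₁,ω₂,ω₅}  = {ω₂,ω₅} ∪ {ω₁,ω₂}
  {ω₁,ω₂,ω₃,ω₄}  = {ω₁,ω₂} ∪ {ω₁,ω₃,ω₄}
  {ω₁,ω₂,ω₃,ω₅}  = {ω₁,ω₂} ∪ {ω₂,ω₃,ω₅}
  (now 19)
Step 3: +7 →
  {ω₄}  = ᶜ of {ω₁,ω₂,ω₃,ω₅}
  {ω₅}  = ᶜ of {ω₁,ω₂,ω₃,ω₄}
  {ω₁,ω₃}  = {ω₃} ∪ {ω₁}
  {ω₂,ω₃}  = {ω₂} ∪ {ω₃}
  {ω₃,ω₄}  = ᶜ of {ω₁,ω₂,ω₅}
  {ω₃,ω₅}  = ᶜ of {ω₁,ω₂,ω₄}
  {ω₄,ω₅}  = ᶜ of {ω₁,ω₂,ω₃}
  (now 26)
Step 4: +6 →
  {ω₁,ω₅}  = {ω₅} ∪ {ω₁}
  {ω₂,ω₄}  = {ω₂} ∪ {ω₄}
  {ω₁,ω₃,ω₅}  = {ω₅} ∪ {ω₁,ω₃}
  {ω₁,ω₄,ω₅}  = ᶜ of {ω₂,ω₃}
  {ω₂,ω₃,ω₄}  = {ω₃,ω₄} ∪ {ω₂}
  {ω₂,ω₄,ω₅}  = ᶜ of {ω₁,ω₃}
  (now 32)
Step 5: stable.

Therefore σ(𝒜) = { {}, {ω₁}, {ω₂}, {ω₃}, {ω₄}, {ω₅}, {ω₁,ω₂}, {ω₁,ω₃}, {ω₁,ω₄}, {ω₁,ω₅}, {ω₂,ω₃}, {ω₂,ω₄}, {ω₂,ω₅}, {ω₃,ω₄}, {ω₃,ω₅}, {ω₄,ω₅}, {ω₁,ω₂,ω₃}, {ω₁,ω₂,ω₄}, {ω₁,ω₂,ω₅}, {ω₁,ω₃,ω₄}, {ω₁,ω₃,ω₅}, {ω₁,ω₄,ω₅}, {ω₂,ω₃,ω₄}, {ω₂,ω₃,ω₅}, {ω₂,ω₄,ω₅}, {ω₃,ω₄,ω₅}, {ω₁,ω₂,ω₃,ω₄}, {ω₁,ω₂,ω₃,ω₅}, {ω₁,ω₂,ω₄,ω₅}, {ω₁,ω₃,ω₄,ω₅}, {ω₂,ω₃,ω₄,ω₅}, Ω } (|σ(𝒜)| = 32).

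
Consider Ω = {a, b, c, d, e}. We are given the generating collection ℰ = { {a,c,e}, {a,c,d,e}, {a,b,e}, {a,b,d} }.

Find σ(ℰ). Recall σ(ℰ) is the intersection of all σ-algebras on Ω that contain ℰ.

Answer: σ(ℰ) = { {}, {a}, {b}, {c}, {d}, {e}, {a,b}, {a,c}, {a,d}, {a,e}, {b,c}, {b,d}, {b,e}, {c,d}, {c,e}, {d,e}, {a,b,c}, {a,b,d}, {a,b,e}, {a,c,d}, {a,c,e}, {a,d,e}, {b,c,d}, {b,c,e}, {b,d,e}, {c,d,e}, {a,b,c,d}, {a,b,c,e}, {a,b,d,e}, {a,c,d,e}, {b,c,d,e}, Ω }

Working:
Start: ℰ ∪ {∅, Ω} = { {}, {a,b,d}, {a,b,e}, {a,c,e}, {a,c,d,e}, Ω }.
Iteration 1: +6 →
  {b}  = {a,c,d,e}ᶜ
  {b,d}  = {a,c,e}ᶜ
  {c,d}  = {a,b,e}ᶜ
  {c,e}  = {a,b,d}ᶜ
  {a,b,c,e}  = {a,b,e} ∪ {a,c,e}
  {a,b,d,e}  = {a,b,e} ∪ {a,b,d}
  (now 12)
Iteration 2 adds 7:
  {c}  = {a,b,d,e}ᶜ
  {d}  = {a,b,c,e}ᶜ
  {b,c,d}  = {c,d} ∪ {b}
  {b,c,e}  = {b} ∪ {c,e}
  {c,d,e}  = {c,d} ∪ {c,e}
  {a,b,c,d}  = {c,d} ∪ {a,b,d}
  {b,c,d,e}  = {c,e} ∪ {b,d}
  (now 19)
Iteration 3. New:
  {a}  = {b,c,d,e}ᶜ
  {e}  = {a,b,c,d}ᶜ
  {a,b}  = {c,d,e}ᶜ
  {a,d}  = {b,c,e}ᶜ
  {a,e}  = {b,c,d}ᶜ
  {b,c}  = {b} ∪ {c}
  (now 25)
Iteration 4: +7 →
  {a,c}  = {c} ∪ {a}
  {b,e}  = {b} ∪ {e}
  {d,e}  = {e} ∪ {d}
  {a,b,c}  = {a,b} ∪ {c}
  {a,c,d}  = {c,d} ∪ {a,d}
  {a,d,e}  = {b,c}ᶜ
  {b,d,e}  = {e} ∪ {b,d}
  (now 32)
Iteration 5: already closed under ᶜ and ∪.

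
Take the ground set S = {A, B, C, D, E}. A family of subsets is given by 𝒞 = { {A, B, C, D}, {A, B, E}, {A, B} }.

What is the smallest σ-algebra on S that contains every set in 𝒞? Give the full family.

Answer: σ(𝒞) = { {}, {E}, {A, B}, {C, D}, {A, B, E}, {C, D, E}, {A, B, C, D}, S }

Working:
Seed the family with 𝒞 together with ∅ and S: { {}, {A, B}, {A, B, E}, {A, B, C, D}, S }.
Pass 1 adds 3:
  {E}  = ᶜ of {A, B, C, D}
  {C, D}  = ᶜ of {A, B, E}
  {C, D, E}  = ᶜ of {A, B}
  [8 total]
Pass 2: already closed under ᶜ and ∪.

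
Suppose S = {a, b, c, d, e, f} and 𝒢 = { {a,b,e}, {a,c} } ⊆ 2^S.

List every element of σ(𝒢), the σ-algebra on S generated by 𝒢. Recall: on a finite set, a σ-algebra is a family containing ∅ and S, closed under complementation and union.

Answer: σ(𝒢) = { ∅, {a}, {c}, {a,c}, {b,e}, {d,f}, {a,b,e}, {a,d,f}, {b,c,e}, {c,d,f}, {a,b,c,e}, {a,c,d,f}, {b,d,e,f}, {a,b,d,e,f}, {b,c,d,e,f}, S }

Check:
Initial family (4 sets): { ∅, {a,c}, {a,b,e}, S }.
Step 1 adds 3:
  {c,d,f}  = S∖{a,b,e}
  {a,b,c,e}  = {a,b,e} ∪ {a,c}
  {b,d,e,f}  = S∖{a,c}
Step 2. New:
  {d,f}  = S∖{a,b,c,e}
  {a,c,d,f}  = {a,c} ∪ {c,d,f}
  {a,b,d,e,f}  = {a,b,e} ∪ {b,d,e,f}
  {b,c,d,e,f}  = {b,d,e,f} ∪ {c,d,f}
Step 3: +3 →
  {a}  = S∖{b,c,d,e,f}
  {c}  = S∖{a,b,d,e,f}
  {b,e}  = S∖{a,c,d,f}
Step 4: 2 new —
  {a,d,f}  = {d,f} ∪ {a}
  {b,c,e}  = {c} ∪ {b,e}
Step 5: closed — nothing new.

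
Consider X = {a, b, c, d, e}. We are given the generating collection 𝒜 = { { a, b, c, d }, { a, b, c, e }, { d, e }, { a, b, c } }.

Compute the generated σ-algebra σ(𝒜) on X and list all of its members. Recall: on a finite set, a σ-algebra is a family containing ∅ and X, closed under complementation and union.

σ(𝒜) = { ∅, { d }, { e }, { d, e }, { a, b, c }, { a, b, c, d }, { a, b, c, e }, X }

Trace:
Take S₀ = 𝒜 ∪ {∅, X} = { ∅, { d, e }, { a, b, c }, { a, b, c, d }, { a, b, c, e }, X }.
Iteration 1. New:
  { d }  = X∖{ a, b, c, e }
  { e }  = X∖{ a, b, c, d }
Iteration 2: no new sets; the family is a σ-algebra.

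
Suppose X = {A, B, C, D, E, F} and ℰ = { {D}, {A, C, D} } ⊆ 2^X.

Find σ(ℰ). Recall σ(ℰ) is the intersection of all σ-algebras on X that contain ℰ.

Answer: σ(ℰ) = { ∅, {D}, {A, C}, {A, C, D}, {B, E, F}, {B, D, E, F}, {A, B, C, E, F}, X }

Trace:
Take S₀ = ℰ ∪ {∅, X} = { ∅, {D}, {A, C, D}, X }.
Round 1. New:
  {B, E, F}  = ᶜ of {A, C, D}
  {A, B, C, E, F}  = ᶜ of {D}
  (now 6)
Round 2 adds 1:
  {B, D, E, F}  = {D} ∪ {B, E, F}
  (now 7)
Round 3: 1 new —
  {A, C}  = ᶜ of {B, D, E, F}
  (now 8)
After Round 4 the family is unchanged; done.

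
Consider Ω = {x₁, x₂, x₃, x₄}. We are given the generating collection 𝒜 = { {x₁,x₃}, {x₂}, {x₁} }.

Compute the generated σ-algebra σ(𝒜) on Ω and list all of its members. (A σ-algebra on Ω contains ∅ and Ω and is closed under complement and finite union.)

Take S₀ = 𝒜 ∪ {∅, Ω} = { ∅, {x₁}, {x₂}, {x₁,x₃}, Ω }.
Step 1: 5 new —
  {x₁,x₂}  = {x₂} ∪ {x₁}
  {x₂,x₄}  = complement {x₁,x₃}
  {x₁,x₂,x₃}  = {x₁,x₃} ∪ {x₂}
  {x₁,x₃,x₄}  = complement {x₂}
  {x₂,x₃,x₄}  = complement {x₁}
  (now 10)
Step 2: 3 new —
  {x₄}  = complement {x₁,x₂,x₃}
  {x₃,x₄}  = complement {x₁,x₂}
  {x₁,x₂,x₄}  = {x₁,x₂} ∪ {x₂,x₄}
  (now 13)
Step 3 (2 new):
  {x₃}  = complement {x₁,x₂,x₄}
  {x₁,x₄}  = {x₄} ∪ {x₁}
  (now 15)
Step 4 (1 new):
  {x₂,x₃}  = complement {x₁,x₄}
  (now 16)
Step 5: stable.

Therefore σ(𝒜) = { ∅, {x₁}, {x₂}, {x₃}, {x₄}, {x₁,x₂}, {x₁,x₃}, {x₁,x₄}, {x₂,x₃}, {x₂,x₄}, {x₃,x₄}, {x₁,x₂,x₃}, {x₁,x₂,x₄}, {x₁,x₃,x₄}, {x₂,x₃,x₄}, Ω } (|σ(𝒜)| = 16).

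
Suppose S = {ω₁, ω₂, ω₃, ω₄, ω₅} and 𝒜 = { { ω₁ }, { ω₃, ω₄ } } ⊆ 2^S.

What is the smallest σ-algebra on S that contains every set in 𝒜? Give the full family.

Answer: σ(𝒜) = { ∅, { ω₁ }, { ω₂, ω₅ }, { ω₃, ω₄ }, { ω₁, ω₂, ω₅ }, { ω₁, ω₃, ω₄ }, { ω₂, ω₃, ω₄, ω₅ }, S }

Working:
Seed the family with 𝒜 together with ∅ and S: { ∅, { ω₁ }, { ω₃, ω₄ }, S }.
Pass 1 adds 3:
  { ω₁, ω₂, ω₅ }  = ᶜ of { ω₃, ω₄ }
  { ω₁, ω₃, ω₄ }  = { ω₁ } ∪ { ω₃, ω₄ }
  { ω₂, ω₃, ω₄, ω₅ }  = ᶜ of { ω₁ }
  — 7 sets.
Pass 2 adds 1:
  { ω₂, ω₅ }  = ᶜ of { ω₁, ω₃, ω₄ }
  — 8 sets.
Pass 3: already closed under ᶜ and ∪.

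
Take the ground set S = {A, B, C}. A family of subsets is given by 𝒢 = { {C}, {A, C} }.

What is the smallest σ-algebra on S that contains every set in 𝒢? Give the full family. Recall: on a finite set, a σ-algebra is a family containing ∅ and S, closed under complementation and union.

Begin from { {}, {C}, {A, C}, S } (that is, 𝒢 plus ∅ and S).
Pass 1. New:
  {B}  = complement {A, C}
  {A, B}  = complement {C}
  |family| = 6
Pass 2. New:
  {B, C}  = {C} ∪ {B}
  |family| = 7
Pass 3. New:
  {A}  = complement {B, C}
  |family| = 8
Pass 4 adds nothing — fixpoint reached.

|σ(𝒢)| = 8.  σ(𝒢) = { {}, {A}, {B}, {C}, {A, B}, {A, C}, {B, C}, S }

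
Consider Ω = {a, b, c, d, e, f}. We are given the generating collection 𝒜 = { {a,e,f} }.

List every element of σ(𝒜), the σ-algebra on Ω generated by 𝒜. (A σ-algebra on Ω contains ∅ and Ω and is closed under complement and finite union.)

Initial family (3 sets): { {}, {a,e,f}, Ω }.
Iteration 1: 1 new —
  {b,c,d}  = complement {a,e,f}
  (now 4)
Iteration 2 adds nothing — fixpoint reached.

|σ(𝒜)| = 4.  σ(𝒜) = { {}, {a,e,f}, {b,c,d}, Ω }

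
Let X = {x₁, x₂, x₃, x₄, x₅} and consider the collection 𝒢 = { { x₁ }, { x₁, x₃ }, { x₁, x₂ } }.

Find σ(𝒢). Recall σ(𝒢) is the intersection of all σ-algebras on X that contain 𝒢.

Seed the family with 𝒢 together with ∅ and X: { ∅, { x₁ }, { x₁, x₂ }, { x₁, x₃ }, X }.
Pass 1: +4 →
  { x₁, x₂, x₃ }  = { x₁, x₂ } ∪ { x₁, x₃ }
  { x₂, x₄, x₅ }  = ᶜ of { x₁, x₃ }
  { x₃, x₄, x₅ }  = ᶜ of { x₁, x₂ }
  { x₂, x₃, x₄, x₅ }  = ᶜ of { x₁ }
  |family| = 9
Pass 2. New:
  { x₄, x₅ }  = ᶜ of { x₁, x₂, x₃ }
  { x₁, x₂, x₄, x₅ }  = { x₁, x₂ } ∪ { x₂, x₄, x₅ }
  { x₁, x₃, x₄, x₅ }  = { x₃, x₄, x₅ } ∪ { x₁, x₃ }
  |family| = 12
Pass 3: +3 →
  { x₂ }  = ᶜ of { x₁, x₃, x₄, x₅ }
  { x₃ }  = ᶜ of { x₁, x₂, x₄, x₅ }
  { x₁, x₄, x₅ }  = { x₄, x₅ } ∪ { x₁ }
  |family| = 15
Pass 4. New:
  { x₂, x₃ }  = ᶜ of { x₁, x₄, x₅ }
  |family| = 16
After Pass 5 the family is unchanged; done.

|σ(𝒢)| = 16.  σ(𝒢) = { ∅, { x₁ }, { x₂ }, { x₃ }, { x₁, x₂ }, { x₁, x₃ }, { x₂, x₃ }, { x₄, x₅ }, { x₁, x₂, x₃ }, { x₁, x₄, x₅ }, { x₂, x₄, x₅ }, { x₃, x₄, x₅ }, { x₁, x₂, x₄, x₅ }, { x₁, x₃, x₄, x₅ }, { x₂, x₃, x₄, x₅ }, X }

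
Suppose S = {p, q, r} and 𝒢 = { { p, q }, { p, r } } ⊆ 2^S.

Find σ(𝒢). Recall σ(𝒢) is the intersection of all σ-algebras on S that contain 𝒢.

Seed the family with 𝒢 together with ∅ and S: { {  }, { p, q }, { p, r }, S }.
Round 1 (2 new):
  { q }  = ᶜ of { p, r }
  { r }  = ᶜ of { p, q }
Round 2. New:
  { q, r }  = { r } ∪ { q }
Round 3: +1 →
  { p }  = ᶜ of { q, r }
Round 4: already closed under ᶜ and ∪.

Therefore σ(𝒢) = { {  }, { p }, { q }, { r }, { p, q }, { p, r }, { q, r }, S } (|σ(𝒢)| = 8).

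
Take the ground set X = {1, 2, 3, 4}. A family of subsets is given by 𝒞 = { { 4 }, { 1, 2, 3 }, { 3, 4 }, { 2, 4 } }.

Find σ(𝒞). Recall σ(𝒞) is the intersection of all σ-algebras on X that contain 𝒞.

σ(𝒞) (16 sets): { {}, { 1 }, { 2 }, { 3 }, { 4 }, { 1, 2 }, { 1, 3 }, { 1, 4 }, { 2, 3 }, { 2, 4 }, { 3, 4 }, { 1, 2, 3 }, { 1, 2, 4 }, { 1, 3, 4 }, { 2, 3, 4 }, X }

Working:
Seed the family with 𝒞 together with ∅ and X: { {}, { 4 }, { 2, 4 }, { 3, 4 }, { 1, 2, 3 }, X }.
Iteration 1 (3 new):
  { 1, 2 }  = X∖{ 3, 4 }
  { 1, 3 }  = X∖{ 2, 4 }
  { 2, 3, 4 }  = { 3, 4 } ∪ { 2, 4 }
  |family| = 9
Iteration 2 (3 new):
  { 1 }  = X∖{ 2, 3, 4 }
  { 1, 2, 4 }  = { 1, 2 } ∪ { 4 }
  { 1, 3, 4 }  = { 3, 4 } ∪ { 1, 3 }
  |family| = 12
Iteration 3 adds 3:
  { 2 }  = X∖{ 1, 3, 4 }
  { 3 }  = X∖{ 1, 2, 4 }
  { 1, 4 }  = { 4 } ∪ { 1 }
  |family| = 15
Iteration 4: +1 →
  { 2, 3 }  = X∖{ 1, 4 }
  |family| = 16
Iteration 5: already closed under ᶜ and ∪.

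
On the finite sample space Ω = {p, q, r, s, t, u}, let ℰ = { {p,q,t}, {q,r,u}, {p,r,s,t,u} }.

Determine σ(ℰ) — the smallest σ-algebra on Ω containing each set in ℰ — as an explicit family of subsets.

Take S₀ = ℰ ∪ {∅, Ω} = { {}, {p,q,t}, {q,r,u}, {p,r,s,t,u}, Ω }.
Pass 1 (4 new):
  {q}  = ᶜ of {p,r,s,t,u}
  {p,s,t}  = ᶜ of {q,r,u}
  {r,s,u}  = ᶜ of {p,q,t}
  {p,q,r,t,u}  = {p,q,t} ∪ {q,r,u}
  |family| = 9
Pass 2 (3 new):
  {s}  = ᶜ of {p,q,r,t,u}
  {p,q,s,t}  = {p,s,t} ∪ {q}
  {q,r,s,u}  = {q,r,u} ∪ {r,s,u}
  |family| = 12
Pass 3 (3 new):
  {p,t}  = ᶜ of {q,r,s,u}
  {q,s}  = {s} ∪ {q}
  {r,u}  = ᶜ of {p,q,s,t}
  |family| = 15
Pass 4 adds 1:
  {p,r,t,u}  = ᶜ of {q,s}
  |family| = 16
Pass 5: closed — nothing new.

Hence σ(ℰ) has 16 members: { {}, {q}, {s}, {p,t}, {q,s}, {r,u}, {p,q,t}, {p,s,t}, {q,r,u}, {r,s,u}, {p,q,s,t}, {p,r,t,u}, {q,r,s,u}, {p,q,r,t,u}, {p,r,s,t,u}, Ω }.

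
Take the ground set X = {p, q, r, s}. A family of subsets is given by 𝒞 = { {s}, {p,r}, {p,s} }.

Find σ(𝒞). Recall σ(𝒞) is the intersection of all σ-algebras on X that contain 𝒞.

Answer: σ(𝒞) = { {}, {p}, {q}, {r}, {s}, {p,q}, {p,r}, {p,s}, {q,r}, {q,s}, {r,s}, {p,q,r}, {p,q,s}, {p,r,s}, {q,r,s}, X }

Trace:
Begin from { {}, {s}, {p,r}, {p,s}, X } (that is, 𝒞 plus ∅ and X).
Iteration 1. New:
  {q,r}  = complement {p,s}
  {q,s}  = complement {p,r}
  {p,q,r}  = complement {s}
  {p,r,s}  = {p,s} ∪ {p,r}
  |family| = 9
Iteration 2: +3 →
  {q}  = complement {p,r,s}
  {p,q,s}  = {p,s} ∪ {q,s}
  {q,r,s}  = {q,r} ∪ {s}
  |family| = 12
Iteration 3 (2 new):
  {p}  = complement {q,r,s}
  {r}  = complement {p,q,s}
  |family| = 14
Iteration 4: 2 new —
  {p,q}  = {q} ∪ {p}
  {r,s}  = {r} ∪ {s}
  |family| = 16
Iteration 5 adds nothing — fixpoint reached.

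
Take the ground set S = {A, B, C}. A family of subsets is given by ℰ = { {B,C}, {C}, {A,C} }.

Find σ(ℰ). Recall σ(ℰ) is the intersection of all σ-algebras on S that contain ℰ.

σ(ℰ) (8 sets): { {}, {A}, {B}, {C}, {A,B}, {A,C}, {B,C}, S }

Trace:
Seed the family with ℰ together with ∅ and S: { {}, {C}, {A,C}, {B,C}, S }.
Pass 1. New:
  {A}  = S∖{B,C}
  {B}  = S∖{A,C}
  {A,B}  = S∖{C}
Pass 2: closed — nothing new.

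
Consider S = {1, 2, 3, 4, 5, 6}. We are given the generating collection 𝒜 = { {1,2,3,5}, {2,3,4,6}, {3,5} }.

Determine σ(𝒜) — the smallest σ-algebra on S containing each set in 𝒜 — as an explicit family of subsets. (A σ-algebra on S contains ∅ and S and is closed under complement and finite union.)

σ(𝒜) (32 sets): { {}, {1}, {2}, {3}, {5}, {1,2}, {1,3}, {1,5}, {2,3}, {2,5}, {3,5}, {4,6}, {1,2,3}, {1,2,5}, {1,3,5}, {1,4,6}, {2,3,5}, {2,4,6}, {3,4,6}, {4,5,6}, {1,2,3,5}, {1,2,4,6}, {1,3,4,6}, {1,4,5,6}, {2,3,4,6}, {2,4,5,6}, {3,4,5,6}, {1,2,3,4,6}, {1,2,4,5,6}, {1,3,4,5,6}, {2,3,4,5,6}, S }

Check:
Initial family (5 sets): { {}, {3,5}, {1,2,3,5}, {2,3,4,6}, S }.
Step 1 adds 4:
  {1,5}  = complement {2,3,4,6}
  {4,6}  = complement {1,2,3,5}
  {1,2,4,6}  = complement {3,5}
  {2,3,4,5,6}  = {2,3,4,6} ∪ {3,5}
  — 9 sets.
Step 2: +6 →
  {1}  = complement {2,3,4,5,6}
  {1,3,5}  = {1,5} ∪ {3,5}
  {1,4,5,6}  = {1,5} ∪ {4,6}
  {3,4,5,6}  = {3,5} ∪ {4,6}
  {1,2,3,4,6}  = {1,2,4,6} ∪ {2,3,4,6}
  {1,2,4,5,6}  = {1,2,4,6} ∪ {1,5}
  — 15 sets.
Step 3. New:
  {3}  = complement {1,2,4,5,6}
  {5}  = complement {1,2,3,4,6}
  {1,2}  = complement {3,4,5,6}
  {2,3}  = complement {1,4,5,6}
  {1,4,6}  = {4,6} ∪ {1}
  {2,4,6}  = complement {1,3,5}
  {1,3,4,5,6}  = {1,5} ∪ {3,4,5,6}
  — 22 sets.
Step 4. New:
  {2}  = complement {1,3,4,5,6}
  {1,3}  = {3} ∪ {1}
  {1,2,3}  = {1,2} ∪ {3}
  {1,2,5}  = {1,5} ∪ {1,2}
  {2,3,5}  = complement {1,4,6}
  {3,4,6}  = {4,6} ∪ {3}
  {4,5,6}  = {4,6} ∪ {5}
  {1,3,4,6}  = {1,4,6} ∪ {3}
  {2,4,5,6}  = {2,4,6} ∪ {5}
  — 31 sets.
Step 5 adds 1:
  {2,5}  = complement {1,3,4,6}
  — 32 sets.
Step 6: closed — nothing new.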